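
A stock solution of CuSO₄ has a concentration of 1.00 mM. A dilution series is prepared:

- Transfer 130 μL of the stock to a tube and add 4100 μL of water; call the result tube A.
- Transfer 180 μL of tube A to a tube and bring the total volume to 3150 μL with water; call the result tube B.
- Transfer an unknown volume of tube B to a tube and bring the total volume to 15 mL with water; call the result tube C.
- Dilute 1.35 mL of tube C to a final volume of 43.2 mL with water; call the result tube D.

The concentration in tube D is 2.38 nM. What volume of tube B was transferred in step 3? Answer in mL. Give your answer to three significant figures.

0.651 mL

Step 1: 130 μL + 4100 μL = 4230 μL total → factor 4230/130 = 32.538
Step 2: 180 μL brought to 3150 μL → factor 3150/180 = 17.5
Step 3: v brought to 15 mL → factor = 15 mL/v
Step 4: 1.35 mL brought to 43.2 mL → factor 43.2/1.35 = 32
Product of known-step factors = 18222
Overall factor = 1.00 mM / (2.38 nM) = 4.2017 × 10^5
Step-3 factor = 4.2017 × 10^5 / 18222 = 23.059
v = 15 mL / 23.059 = 0.651 mL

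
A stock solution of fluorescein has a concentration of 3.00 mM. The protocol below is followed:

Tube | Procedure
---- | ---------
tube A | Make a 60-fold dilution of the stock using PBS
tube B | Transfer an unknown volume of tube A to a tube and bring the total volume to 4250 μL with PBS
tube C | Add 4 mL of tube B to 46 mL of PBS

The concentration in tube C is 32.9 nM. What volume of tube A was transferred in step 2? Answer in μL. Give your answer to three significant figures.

35.0 μL

Step 1: 60-fold → factor 60
Step 2: v brought to 4250 μL → factor = 4250 μL/v
Step 3: 4 mL + 46 mL = 50 mL total → factor 50/4 = 12.5
Product of known-step factors = 750
Overall factor = 3.00 mM / (32.9 nM) = 91185
Step-2 factor = 91185 / 750 = 121.58
v = 4250 μL / 121.58 = 35.0 μL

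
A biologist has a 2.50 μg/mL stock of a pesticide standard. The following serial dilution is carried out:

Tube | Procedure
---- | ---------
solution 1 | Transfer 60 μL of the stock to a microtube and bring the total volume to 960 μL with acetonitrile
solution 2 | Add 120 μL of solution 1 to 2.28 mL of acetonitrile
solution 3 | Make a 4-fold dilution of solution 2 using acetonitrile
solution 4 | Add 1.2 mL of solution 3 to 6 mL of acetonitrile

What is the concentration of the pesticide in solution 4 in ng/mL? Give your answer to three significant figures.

Step 1: 60 μL brought to 960 μL → factor 960/60 = 16
Step 2: 120 μL + 2.28 mL = 2400 μL total → factor 2400/120 = 20
Step 3: 4-fold → factor 4
Step 4: 1.2 mL + 6 mL = 7.2 mL total → factor 7.2/1.2 = 6
Overall dilution factor = 16 × 20 × 4 × 6 = 7680
Final = 2.50 μg/mL / 7680 = 0.0003255 μg/mL = 0.326 ng/mL

0.326 ng/mL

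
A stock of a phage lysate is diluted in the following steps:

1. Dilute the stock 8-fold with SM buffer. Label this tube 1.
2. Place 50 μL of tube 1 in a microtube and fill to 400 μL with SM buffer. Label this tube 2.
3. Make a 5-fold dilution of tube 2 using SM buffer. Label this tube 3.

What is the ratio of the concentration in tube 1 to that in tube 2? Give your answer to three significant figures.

Step 1: 8-fold → factor 8
Step 2: 50 μL brought to 400 μL → factor 400/50 = 8
Dilution factor to tube 1 = 8; to tube 2 = 64
[tube 1]/[tube 2] = (factor to tube 2)/(factor to tube 1) = 64/8 = 8.00

8.00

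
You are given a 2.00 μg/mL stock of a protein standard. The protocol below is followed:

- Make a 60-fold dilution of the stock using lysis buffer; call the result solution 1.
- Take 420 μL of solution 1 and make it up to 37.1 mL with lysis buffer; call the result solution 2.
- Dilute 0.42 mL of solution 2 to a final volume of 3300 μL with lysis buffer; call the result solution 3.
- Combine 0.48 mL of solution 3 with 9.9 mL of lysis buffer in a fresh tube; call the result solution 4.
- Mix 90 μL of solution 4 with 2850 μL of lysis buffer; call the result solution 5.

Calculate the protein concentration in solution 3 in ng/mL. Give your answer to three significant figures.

0.0480 ng/mL

Step 1: 60-fold → factor 60
Step 2: 420 μL brought to 37.1 mL → factor 37100/420 = 88.333
Step 3: 0.42 mL brought to 3300 μL → factor 3.3/0.42 = 7.8571
Dilution factor through solution 3 = 60 × 88.333 × 7.8571 = 41643
[solution 3] = 2.00 μg/mL / 41643 = 4.803 × 10^-5 μg/mL = 0.0480 ng/mL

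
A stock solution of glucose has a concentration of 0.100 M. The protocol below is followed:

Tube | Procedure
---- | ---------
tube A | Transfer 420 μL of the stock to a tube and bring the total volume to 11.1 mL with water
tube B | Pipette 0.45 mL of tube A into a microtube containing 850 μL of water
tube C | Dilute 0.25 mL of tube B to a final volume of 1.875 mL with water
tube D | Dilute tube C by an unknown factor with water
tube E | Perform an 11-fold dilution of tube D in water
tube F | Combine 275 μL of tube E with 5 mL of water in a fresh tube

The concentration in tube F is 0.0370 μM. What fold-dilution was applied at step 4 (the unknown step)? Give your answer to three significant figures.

22.4-fold

Step 1: 420 μL brought to 11.1 mL → factor 11100/420 = 26.429
Step 2: 0.45 mL + 850 μL = 1.3 mL total → factor 1.3/0.45 = 2.8889
Step 3: 0.25 mL brought to 1.875 mL → factor 1.875/0.25 = 7.5
Step 4: unknown factor x
Step 5: 11-fold → factor 11
Step 6: 275 μL + 5 mL = 5275 μL total → factor 5275/275 = 19.182
Product of known-step factors = 1.2082 × 10^5
Overall factor = 0.100 M / (0.0370 μM) = 2.7027 × 10^6
x = 2.7027 × 10^6 / 1.2082 × 10^5 = 22.4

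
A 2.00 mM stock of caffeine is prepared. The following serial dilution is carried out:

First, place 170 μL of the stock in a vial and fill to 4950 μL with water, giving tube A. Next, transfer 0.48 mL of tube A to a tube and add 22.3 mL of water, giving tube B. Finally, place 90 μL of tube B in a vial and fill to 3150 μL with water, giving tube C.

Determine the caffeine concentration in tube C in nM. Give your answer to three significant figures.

41.4 nM

Step 1: 170 μL brought to 4950 μL → factor 4950/170 = 29.118
Step 2: 0.48 mL + 22.3 mL = 22.78 mL total → factor 22.78/0.48 = 47.458
Step 3: 90 μL brought to 3150 μL → factor 3150/90 = 35
Overall dilution factor = 29.118 × 47.458 × 35 = 48366
Final = 2.00 mM / 48366 = 4.135 × 10^-5 mM = 41.4 nM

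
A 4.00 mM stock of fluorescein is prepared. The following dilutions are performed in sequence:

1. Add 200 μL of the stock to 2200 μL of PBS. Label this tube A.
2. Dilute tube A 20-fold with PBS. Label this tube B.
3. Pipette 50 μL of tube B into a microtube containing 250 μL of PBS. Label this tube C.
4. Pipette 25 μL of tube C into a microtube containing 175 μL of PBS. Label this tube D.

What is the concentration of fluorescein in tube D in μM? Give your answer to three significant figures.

Step 1: 200 μL + 2200 μL = 2400 μL total → factor 2400/200 = 12
Step 2: 20-fold → factor 20
Step 3: 50 μL + 250 μL = 300 μL total → factor 300/50 = 6
Step 4: 25 μL + 175 μL = 200 μL total → factor 200/25 = 8
Overall dilution factor = 12 × 20 × 6 × 8 = 11520
Final = 4.00 mM / 11520 = 0.0003472 mM = 0.347 μM

0.347 μM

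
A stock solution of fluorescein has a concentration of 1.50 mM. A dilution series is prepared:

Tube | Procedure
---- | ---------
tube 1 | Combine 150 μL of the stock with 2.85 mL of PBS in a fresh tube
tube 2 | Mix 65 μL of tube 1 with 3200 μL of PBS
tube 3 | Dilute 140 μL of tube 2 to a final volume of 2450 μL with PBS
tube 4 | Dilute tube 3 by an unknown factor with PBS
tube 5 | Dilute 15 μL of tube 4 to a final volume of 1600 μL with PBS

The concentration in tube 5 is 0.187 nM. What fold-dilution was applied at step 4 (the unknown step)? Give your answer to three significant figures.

4.28-fold

Step 1: 150 μL + 2.85 mL = 3000 μL total → factor 3000/150 = 20
Step 2: 65 μL + 3200 μL = 3265 μL total → factor 3265/65 = 50.231
Step 3: 140 μL brought to 2450 μL → factor 2450/140 = 17.5
Step 4: unknown factor x
Step 5: 15 μL brought to 1600 μL → factor 1600/15 = 106.67
Product of known-step factors = 1.8753 × 10^6
Overall factor = 1.50 mM / (0.187 nM) = 8.0214 × 10^6
x = 8.0214 × 10^6 / 1.8753 × 10^6 = 4.28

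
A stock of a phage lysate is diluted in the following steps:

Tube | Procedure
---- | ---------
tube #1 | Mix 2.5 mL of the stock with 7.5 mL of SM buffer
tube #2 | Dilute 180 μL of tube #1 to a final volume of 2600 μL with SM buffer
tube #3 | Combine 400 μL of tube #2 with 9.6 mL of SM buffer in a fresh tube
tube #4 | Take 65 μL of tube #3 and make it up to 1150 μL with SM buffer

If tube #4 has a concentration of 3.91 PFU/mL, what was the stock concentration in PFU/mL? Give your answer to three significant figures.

9.99 × 10^4 PFU/mL

Step 1: 2.5 mL + 7.5 mL = 10 mL total → factor 10/2.5 = 4
Step 2: 180 μL brought to 2600 μL → factor 2600/180 = 14.444
Step 3: 400 μL + 9.6 mL = 10000 μL total → factor 10000/400 = 25
Step 4: 65 μL brought to 1150 μL → factor 1150/65 = 17.692
Overall dilution factor = 4 × 14.444 × 25 × 17.692 = 25556
Stock = 3.91 PFU/mL × 25556 = 9.99 × 10^4 PFU/mL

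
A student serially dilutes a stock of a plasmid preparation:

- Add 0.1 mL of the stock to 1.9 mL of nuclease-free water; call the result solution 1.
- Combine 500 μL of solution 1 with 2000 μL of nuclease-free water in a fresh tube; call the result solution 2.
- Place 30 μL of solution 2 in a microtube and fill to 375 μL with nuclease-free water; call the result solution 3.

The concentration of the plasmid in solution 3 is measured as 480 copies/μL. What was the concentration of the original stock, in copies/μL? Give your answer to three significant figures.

Step 1: 0.1 mL + 1.9 mL = 2 mL total → factor 2/0.1 = 20
Step 2: 500 μL + 2000 μL = 2500 μL total → factor 2500/500 = 5
Step 3: 30 μL brought to 375 μL → factor 375/30 = 12.5
Overall dilution factor = 20 × 5 × 12.5 = 1250
Stock = 480 copies/μL × 1250 = 6.00 × 10^5 copies/μL

6.00 × 10^5 copies/μL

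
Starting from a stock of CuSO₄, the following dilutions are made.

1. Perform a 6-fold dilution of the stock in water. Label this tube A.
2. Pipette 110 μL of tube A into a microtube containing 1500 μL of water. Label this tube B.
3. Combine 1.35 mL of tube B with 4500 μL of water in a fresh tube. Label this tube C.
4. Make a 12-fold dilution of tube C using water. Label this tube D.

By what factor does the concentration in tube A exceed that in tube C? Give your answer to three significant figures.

63.4

Step 1: 6-fold → factor 6
Step 2: 110 μL + 1500 μL = 1610 μL total → factor 1610/110 = 14.636
Step 3: 1.35 mL + 4500 μL = 5.85 mL total → factor 5.85/1.35 = 4.3333
Dilution factor to tube A = 6; to tube C = 380.55
[tube A]/[tube C] = (factor to tube C)/(factor to tube A) = 380.55/6 = 63.4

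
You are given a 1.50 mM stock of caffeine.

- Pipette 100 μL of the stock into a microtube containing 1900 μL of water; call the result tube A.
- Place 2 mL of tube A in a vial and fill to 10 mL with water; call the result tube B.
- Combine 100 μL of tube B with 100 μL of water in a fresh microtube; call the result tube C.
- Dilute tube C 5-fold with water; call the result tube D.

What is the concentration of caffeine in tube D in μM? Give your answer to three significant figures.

1.50 μM

Step 1: 100 μL + 1900 μL = 2000 μL total → factor 2000/100 = 20
Step 2: 2 mL brought to 10 mL → factor 10/2 = 5
Step 3: 100 μL + 100 μL = 200 μL total → factor 200/100 = 2
Step 4: 5-fold → factor 5
Overall dilution factor = 20 × 5 × 2 × 5 = 1000
Final = 1.50 mM / 1000 = 0.001500 mM = 1.50 μM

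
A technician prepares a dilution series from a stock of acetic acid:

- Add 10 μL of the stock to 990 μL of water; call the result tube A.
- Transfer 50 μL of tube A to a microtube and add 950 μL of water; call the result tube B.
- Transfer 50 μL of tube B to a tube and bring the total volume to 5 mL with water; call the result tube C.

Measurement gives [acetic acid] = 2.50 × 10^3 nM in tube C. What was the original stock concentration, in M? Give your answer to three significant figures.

Step 1: 10 μL + 990 μL = 1000 μL total → factor 1000/10 = 100
Step 2: 50 μL + 950 μL = 1000 μL total → factor 1000/50 = 20
Step 3: 50 μL brought to 5 mL → factor 5000/50 = 100
Overall dilution factor = 100 × 20 × 100 = 2 × 10^5
Stock = 2.50 × 10^3 nM × 2 × 10^5 = 5.000 × 10^8 nM = 0.500 M

0.500 M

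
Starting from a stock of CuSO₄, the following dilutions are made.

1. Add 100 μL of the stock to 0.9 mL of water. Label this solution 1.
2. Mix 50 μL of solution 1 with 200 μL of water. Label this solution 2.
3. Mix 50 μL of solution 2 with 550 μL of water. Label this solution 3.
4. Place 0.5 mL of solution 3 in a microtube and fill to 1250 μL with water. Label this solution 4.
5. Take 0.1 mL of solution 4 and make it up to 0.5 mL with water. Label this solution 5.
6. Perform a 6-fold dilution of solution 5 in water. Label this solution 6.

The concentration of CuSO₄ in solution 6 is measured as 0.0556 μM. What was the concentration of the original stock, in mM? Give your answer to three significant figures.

2.50 mM

Step 1: 100 μL + 0.9 mL = 1000 μL total → factor 1000/100 = 10
Step 2: 50 μL + 200 μL = 250 μL total → factor 250/50 = 5
Step 3: 50 μL + 550 μL = 600 μL total → factor 600/50 = 12
Step 4: 0.5 mL brought to 1250 μL → factor 1.25/0.5 = 2.5
Step 5: 0.1 mL brought to 0.5 mL → factor 0.5/0.1 = 5
Step 6: 6-fold → factor 6
Overall dilution factor = 10 × 5 × 12 × 2.5 × 5 × 6 = 45000
Stock = 0.0556 μM × 45000 = 2502 μM = 2.50 mM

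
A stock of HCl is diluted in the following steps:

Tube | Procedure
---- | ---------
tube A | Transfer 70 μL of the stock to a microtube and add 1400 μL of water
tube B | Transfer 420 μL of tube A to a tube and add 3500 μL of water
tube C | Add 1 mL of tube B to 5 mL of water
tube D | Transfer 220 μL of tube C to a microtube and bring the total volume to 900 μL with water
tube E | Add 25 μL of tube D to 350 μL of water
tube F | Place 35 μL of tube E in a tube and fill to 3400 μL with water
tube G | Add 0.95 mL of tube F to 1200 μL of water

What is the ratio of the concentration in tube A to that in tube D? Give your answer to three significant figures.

229

Step 1: 70 μL + 1400 μL = 1470 μL total → factor 1470/70 = 21
Step 2: 420 μL + 3500 μL = 3920 μL total → factor 3920/420 = 9.3333
Step 3: 1 mL + 5 mL = 6 mL total → factor 6/1 = 6
Step 4: 220 μL brought to 900 μL → factor 900/220 = 4.0909
Dilution factor to tube A = 21; to tube D = 4810.9
[tube A]/[tube D] = (factor to tube D)/(factor to tube A) = 4810.9/21 = 229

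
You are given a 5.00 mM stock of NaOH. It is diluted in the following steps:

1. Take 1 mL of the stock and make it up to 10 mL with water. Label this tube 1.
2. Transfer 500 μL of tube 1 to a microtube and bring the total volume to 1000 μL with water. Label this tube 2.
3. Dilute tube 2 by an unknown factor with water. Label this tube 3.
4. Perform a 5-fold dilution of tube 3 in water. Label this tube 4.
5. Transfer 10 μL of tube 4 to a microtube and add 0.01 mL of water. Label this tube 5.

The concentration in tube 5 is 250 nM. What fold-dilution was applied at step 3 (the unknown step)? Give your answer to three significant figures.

Step 1: 1 mL brought to 10 mL → factor 10/1 = 10
Step 2: 500 μL brought to 1000 μL → factor 1000/500 = 2
Step 3: unknown factor x
Step 4: 5-fold → factor 5
Step 5: 10 μL + 0.01 mL = 20 μL total → factor 20/10 = 2
Product of known-step factors = 200
Overall factor = 5.00 mM / (250 nM) = 20000
x = 20000 / 200 = 100

100-fold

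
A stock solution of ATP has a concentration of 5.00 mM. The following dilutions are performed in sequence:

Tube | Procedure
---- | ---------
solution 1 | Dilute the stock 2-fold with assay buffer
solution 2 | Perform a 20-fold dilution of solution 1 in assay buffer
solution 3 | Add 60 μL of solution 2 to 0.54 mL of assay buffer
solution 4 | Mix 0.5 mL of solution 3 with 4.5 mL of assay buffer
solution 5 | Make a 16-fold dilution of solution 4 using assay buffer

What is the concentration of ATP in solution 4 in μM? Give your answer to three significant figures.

1.25 μM

Step 1: 2-fold → factor 2
Step 2: 20-fold → factor 20
Step 3: 60 μL + 0.54 mL = 600 μL total → factor 600/60 = 10
Step 4: 0.5 mL + 4.5 mL = 5 mL total → factor 5/0.5 = 10
Dilution factor through solution 4 = 2 × 20 × 10 × 10 = 4000
[solution 4] = 5.00 mM / 4000 = 0.001250 mM = 1.25 μM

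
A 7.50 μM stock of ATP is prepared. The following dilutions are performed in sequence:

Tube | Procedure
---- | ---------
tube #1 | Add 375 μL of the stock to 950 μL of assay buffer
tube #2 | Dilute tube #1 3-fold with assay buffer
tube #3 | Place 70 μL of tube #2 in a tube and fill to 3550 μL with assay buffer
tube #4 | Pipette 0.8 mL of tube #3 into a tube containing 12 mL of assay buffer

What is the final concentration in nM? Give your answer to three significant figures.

Step 1: 375 μL + 950 μL = 1325 μL total → factor 1325/375 = 3.5333
Step 2: 3-fold → factor 3
Step 3: 70 μL brought to 3550 μL → factor 3550/70 = 50.714
Step 4: 0.8 mL + 12 mL = 12.8 mL total → factor 12.8/0.8 = 16
Overall dilution factor = 3.5333 × 3 × 50.714 × 16 = 8601.1
Final = 7.50 μM / 8601.1 = 0.0008720 μM = 0.872 nM

0.872 nM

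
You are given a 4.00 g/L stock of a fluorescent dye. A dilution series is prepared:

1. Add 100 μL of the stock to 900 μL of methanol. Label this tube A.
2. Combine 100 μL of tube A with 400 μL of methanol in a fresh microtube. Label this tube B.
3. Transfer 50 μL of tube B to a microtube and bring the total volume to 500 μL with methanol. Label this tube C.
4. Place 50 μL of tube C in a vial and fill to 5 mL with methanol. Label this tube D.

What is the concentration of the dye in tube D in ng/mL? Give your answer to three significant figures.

80.0 ng/mL

Step 1: 100 μL + 900 μL = 1000 μL total → factor 1000/100 = 10
Step 2: 100 μL + 400 μL = 500 μL total → factor 500/100 = 5
Step 3: 50 μL brought to 500 μL → factor 500/50 = 10
Step 4: 50 μL brought to 5 mL → factor 5000/50 = 100
Overall dilution factor = 10 × 5 × 10 × 100 = 50000
Final = 4.00 g/L / 50000 = 8.000 × 10^-5 g/L = 80.0 ng/mL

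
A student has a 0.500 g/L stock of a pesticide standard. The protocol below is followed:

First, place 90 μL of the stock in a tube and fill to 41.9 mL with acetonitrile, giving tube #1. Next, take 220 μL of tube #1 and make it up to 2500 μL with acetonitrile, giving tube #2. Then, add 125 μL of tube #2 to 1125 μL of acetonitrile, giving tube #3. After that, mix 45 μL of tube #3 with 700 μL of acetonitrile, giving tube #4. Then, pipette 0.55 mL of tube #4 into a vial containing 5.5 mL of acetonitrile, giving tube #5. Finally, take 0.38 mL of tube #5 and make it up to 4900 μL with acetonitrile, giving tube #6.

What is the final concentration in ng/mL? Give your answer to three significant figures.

Step 1: 90 μL brought to 41.9 mL → factor 41900/90 = 465.56
Step 2: 220 μL brought to 2500 μL → factor 2500/220 = 11.364
Step 3: 125 μL + 1125 μL = 1250 μL total → factor 1250/125 = 10
Step 4: 45 μL + 700 μL = 745 μL total → factor 745/45 = 16.556
Step 5: 0.55 mL + 5.5 mL = 6.05 mL total → factor 6.05/0.55 = 11
Step 6: 0.38 mL brought to 4900 μL → factor 4.9/0.38 = 12.895
Overall dilution factor = 465.56 × 11.364 × 10 × 16.556 × 11 × 12.895 = 1.2423 × 10^8
Final = 0.500 g/L / 1.2423 × 10^8 = 4.025 × 10^-9 g/L = 0.00402 ng/mL

0.00402 ng/mL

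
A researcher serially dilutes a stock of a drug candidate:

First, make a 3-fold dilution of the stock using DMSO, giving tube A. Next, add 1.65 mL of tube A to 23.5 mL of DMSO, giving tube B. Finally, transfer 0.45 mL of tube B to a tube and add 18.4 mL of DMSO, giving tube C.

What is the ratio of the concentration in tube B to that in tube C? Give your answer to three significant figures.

Step 1: 3-fold → factor 3
Step 2: 1.65 mL + 23.5 mL = 25.15 mL total → factor 25.15/1.65 = 15.242
Step 3: 0.45 mL + 18.4 mL = 18.85 mL total → factor 18.85/0.45 = 41.889
Dilution factor to tube B = 45.727; to tube C = 1915.5
[tube B]/[tube C] = (factor to tube C)/(factor to tube B) = 1915.5/45.727 = 41.9

41.9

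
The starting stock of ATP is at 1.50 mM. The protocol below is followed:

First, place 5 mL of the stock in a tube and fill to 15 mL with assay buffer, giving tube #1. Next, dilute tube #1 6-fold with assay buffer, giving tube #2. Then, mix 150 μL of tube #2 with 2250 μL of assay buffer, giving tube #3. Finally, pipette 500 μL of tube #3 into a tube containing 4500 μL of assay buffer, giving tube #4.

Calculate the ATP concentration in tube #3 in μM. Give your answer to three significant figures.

5.21 μM

Step 1: 5 mL brought to 15 mL → factor 15/5 = 3
Step 2: 6-fold → factor 6
Step 3: 150 μL + 2250 μL = 2400 μL total → factor 2400/150 = 16
Dilution factor through tube #3 = 3 × 6 × 16 = 288
[tube #3] = 1.50 mM / 288 = 0.005208 mM = 5.21 μM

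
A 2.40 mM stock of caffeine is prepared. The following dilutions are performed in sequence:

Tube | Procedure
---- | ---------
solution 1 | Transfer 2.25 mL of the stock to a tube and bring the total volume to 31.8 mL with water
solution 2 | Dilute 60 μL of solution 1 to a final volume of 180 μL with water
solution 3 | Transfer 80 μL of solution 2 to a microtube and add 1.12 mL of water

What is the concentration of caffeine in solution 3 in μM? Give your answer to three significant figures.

Step 1: 2.25 mL brought to 31.8 mL → factor 31.8/2.25 = 14.133
Step 2: 60 μL brought to 180 μL → factor 180/60 = 3
Step 3: 80 μL + 1.12 mL = 1200 μL total → factor 1200/80 = 15
Overall dilution factor = 14.133 × 3 × 15 = 636
Final = 2.40 mM / 636 = 0.003774 mM = 3.77 μM

3.77 μM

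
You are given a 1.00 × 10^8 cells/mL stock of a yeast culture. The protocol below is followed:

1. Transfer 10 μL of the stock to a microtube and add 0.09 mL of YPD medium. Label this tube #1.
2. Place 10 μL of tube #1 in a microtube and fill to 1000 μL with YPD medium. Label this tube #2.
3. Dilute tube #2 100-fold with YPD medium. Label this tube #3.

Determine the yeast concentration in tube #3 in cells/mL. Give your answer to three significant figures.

Step 1: 10 μL + 0.09 mL = 100 μL total → factor 100/10 = 10
Step 2: 10 μL brought to 1000 μL → factor 1000/10 = 100
Step 3: 100-fold → factor 100
Overall dilution factor = 10 × 100 × 100 = 1 × 10^5
Final = 1.00 × 10^8 cells/mL / 1 × 10^5 = 1.00 × 10^3 cells/mL

1.00 × 10^3 cells/mL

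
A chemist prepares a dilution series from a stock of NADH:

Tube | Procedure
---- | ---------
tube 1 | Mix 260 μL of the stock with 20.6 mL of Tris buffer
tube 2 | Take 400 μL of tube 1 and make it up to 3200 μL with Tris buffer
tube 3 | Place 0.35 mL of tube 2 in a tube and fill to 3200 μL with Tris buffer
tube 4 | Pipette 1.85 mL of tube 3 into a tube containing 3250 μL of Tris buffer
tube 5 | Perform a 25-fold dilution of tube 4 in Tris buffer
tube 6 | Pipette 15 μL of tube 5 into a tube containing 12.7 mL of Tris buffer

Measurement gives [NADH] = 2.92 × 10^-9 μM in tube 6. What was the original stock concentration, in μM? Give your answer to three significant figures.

1.00 μM

Step 1: 260 μL + 20.6 mL = 20860 μL total → factor 20860/260 = 80.231
Step 2: 400 μL brought to 3200 μL → factor 3200/400 = 8
Step 3: 0.35 mL brought to 3200 μL → factor 3.2/0.35 = 9.1429
Step 4: 1.85 mL + 3250 μL = 5.1 mL total → factor 5.1/1.85 = 2.7568
Step 5: 25-fold → factor 25
Step 6: 15 μL + 12.7 mL = 12715 μL total → factor 12715/15 = 847.67
Overall dilution factor = 80.231 × 8 × 9.1429 × 2.7568 × 25 × 847.67 = 3.4283 × 10^8
Stock = 2.92 × 10^-9 μM × 3.4283 × 10^8 = 1.00 μM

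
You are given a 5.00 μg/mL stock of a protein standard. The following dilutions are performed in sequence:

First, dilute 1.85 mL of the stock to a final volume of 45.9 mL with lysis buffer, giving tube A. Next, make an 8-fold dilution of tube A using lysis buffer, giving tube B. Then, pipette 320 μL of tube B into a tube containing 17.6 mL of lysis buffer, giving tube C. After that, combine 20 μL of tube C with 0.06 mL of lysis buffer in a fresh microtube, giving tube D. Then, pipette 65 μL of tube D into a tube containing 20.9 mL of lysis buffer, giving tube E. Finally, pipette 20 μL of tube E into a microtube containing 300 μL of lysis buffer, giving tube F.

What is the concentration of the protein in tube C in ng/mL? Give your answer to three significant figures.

Step 1: 1.85 mL brought to 45.9 mL → factor 45.9/1.85 = 24.811
Step 2: 8-fold → factor 8
Step 3: 320 μL + 17.6 mL = 17920 μL total → factor 17920/320 = 56
Dilution factor through tube C = 24.811 × 8 × 56 = 11115
[tube C] = 5.00 μg/mL / 11115 = 0.0004498 μg/mL = 0.450 ng/mL

0.450 ng/mL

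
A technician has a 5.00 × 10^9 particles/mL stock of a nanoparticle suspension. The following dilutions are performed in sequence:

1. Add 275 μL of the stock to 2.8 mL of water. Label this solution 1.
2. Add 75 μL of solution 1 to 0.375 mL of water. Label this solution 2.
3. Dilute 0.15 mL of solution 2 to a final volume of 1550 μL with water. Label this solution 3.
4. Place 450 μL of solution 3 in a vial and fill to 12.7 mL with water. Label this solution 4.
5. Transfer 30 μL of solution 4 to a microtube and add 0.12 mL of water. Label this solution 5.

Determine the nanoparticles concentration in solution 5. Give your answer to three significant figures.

5.11 × 10^4 particles/mL

Step 1: 275 μL + 2.8 mL = 3075 μL total → factor 3075/275 = 11.182
Step 2: 75 μL + 0.375 mL = 450 μL total → factor 450/75 = 6
Step 3: 0.15 mL brought to 1550 μL → factor 1.55/0.15 = 10.333
Step 4: 450 μL brought to 12.7 mL → factor 12700/450 = 28.222
Step 5: 30 μL + 0.12 mL = 150 μL total → factor 150/30 = 5
Overall dilution factor = 11.182 × 6 × 10.333 × 28.222 × 5 = 97828
Final = 5.00 × 10^9 particles/mL / 97828 = 5.11 × 10^4 particles/mL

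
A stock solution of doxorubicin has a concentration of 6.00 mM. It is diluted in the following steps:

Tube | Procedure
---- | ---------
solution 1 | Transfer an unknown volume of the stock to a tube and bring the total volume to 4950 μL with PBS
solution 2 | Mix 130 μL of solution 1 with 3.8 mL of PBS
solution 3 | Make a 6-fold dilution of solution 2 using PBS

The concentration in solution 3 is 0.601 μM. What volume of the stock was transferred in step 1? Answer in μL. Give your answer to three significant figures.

89.9 μL

Step 1: v brought to 4950 μL → factor = 4950 μL/v
Step 2: 130 μL + 3.8 mL = 3930 μL total → factor 3930/130 = 30.231
Step 3: 6-fold → factor 6
Product of known-step factors = 181.38
Overall factor = 6.00 mM / (0.601 μM) = 9983.4
Step-1 factor = 9983.4 / 181.38 = 55.04
v = 4950 μL / 55.04 = 89.9 μL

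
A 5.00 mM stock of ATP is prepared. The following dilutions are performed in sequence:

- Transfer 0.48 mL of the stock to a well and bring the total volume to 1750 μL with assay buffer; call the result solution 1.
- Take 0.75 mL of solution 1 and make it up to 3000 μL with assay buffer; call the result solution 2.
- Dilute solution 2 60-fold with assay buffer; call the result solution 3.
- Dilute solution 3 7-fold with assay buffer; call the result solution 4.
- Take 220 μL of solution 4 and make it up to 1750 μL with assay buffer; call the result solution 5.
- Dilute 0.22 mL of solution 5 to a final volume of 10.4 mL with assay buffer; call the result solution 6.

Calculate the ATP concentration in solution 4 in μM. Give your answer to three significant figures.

Step 1: 0.48 mL brought to 1750 μL → factor 1.75/0.48 = 3.6458
Step 2: 0.75 mL brought to 3000 μL → factor 3/0.75 = 4
Step 3: 60-fold → factor 60
Step 4: 7-fold → factor 7
Dilution factor through solution 4 = 3.6458 × 4 × 60 × 7 = 6125
[solution 4] = 5.00 mM / 6125 = 0.0008163 mM = 0.816 μM

0.816 μM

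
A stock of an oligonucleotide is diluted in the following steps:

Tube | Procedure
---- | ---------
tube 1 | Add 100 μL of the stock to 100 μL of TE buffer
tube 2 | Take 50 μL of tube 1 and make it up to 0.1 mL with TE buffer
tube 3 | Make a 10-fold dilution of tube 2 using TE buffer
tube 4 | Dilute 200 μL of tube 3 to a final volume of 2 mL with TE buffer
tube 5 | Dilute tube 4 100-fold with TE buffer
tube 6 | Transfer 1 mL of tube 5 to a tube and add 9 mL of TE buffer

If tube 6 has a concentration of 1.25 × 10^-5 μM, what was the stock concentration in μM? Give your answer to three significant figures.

Step 1: 100 μL + 100 μL = 200 μL total → factor 200/100 = 2
Step 2: 50 μL brought to 0.1 mL → factor 100/50 = 2
Step 3: 10-fold → factor 10
Step 4: 200 μL brought to 2 mL → factor 2000/200 = 10
Step 5: 100-fold → factor 100
Step 6: 1 mL + 9 mL = 10 mL total → factor 10/1 = 10
Overall dilution factor = 2 × 2 × 10 × 10 × 100 × 10 = 4 × 10^5
Stock = 1.25 × 10^-5 μM × 4 × 10^5 = 5.00 μM

5.00 μM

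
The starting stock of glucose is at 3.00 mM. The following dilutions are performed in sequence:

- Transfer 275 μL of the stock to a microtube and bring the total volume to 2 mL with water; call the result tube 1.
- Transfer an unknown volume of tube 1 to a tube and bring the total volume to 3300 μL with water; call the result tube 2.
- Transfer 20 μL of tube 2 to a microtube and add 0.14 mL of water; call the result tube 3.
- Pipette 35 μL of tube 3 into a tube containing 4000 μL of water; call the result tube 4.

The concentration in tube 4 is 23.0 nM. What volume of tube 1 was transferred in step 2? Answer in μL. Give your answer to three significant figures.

Step 1: 275 μL brought to 2 mL → factor 2000/275 = 7.2727
Step 2: v brought to 3300 μL → factor = 3300 μL/v
Step 3: 20 μL + 0.14 mL = 160 μL total → factor 160/20 = 8
Step 4: 35 μL + 4000 μL = 4035 μL total → factor 4035/35 = 115.29
Product of known-step factors = 6707.5
Overall factor = 3.00 mM / (23.0 nM) = 1.3043 × 10^5
Step-2 factor = 1.3043 × 10^5 / 6707.5 = 19.446
v = 3300 μL / 19.446 = 170 μL

170 μL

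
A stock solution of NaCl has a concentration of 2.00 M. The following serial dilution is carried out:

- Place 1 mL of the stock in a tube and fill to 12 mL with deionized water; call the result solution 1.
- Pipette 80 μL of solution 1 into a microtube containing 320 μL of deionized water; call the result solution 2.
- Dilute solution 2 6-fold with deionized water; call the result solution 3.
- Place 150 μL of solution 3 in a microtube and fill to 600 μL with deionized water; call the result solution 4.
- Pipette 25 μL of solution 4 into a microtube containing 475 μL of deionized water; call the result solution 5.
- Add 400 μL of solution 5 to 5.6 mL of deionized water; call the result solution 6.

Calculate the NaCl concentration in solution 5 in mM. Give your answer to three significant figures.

Step 1: 1 mL brought to 12 mL → factor 12/1 = 12
Step 2: 80 μL + 320 μL = 400 μL total → factor 400/80 = 5
Step 3: 6-fold → factor 6
Step 4: 150 μL brought to 600 μL → factor 600/150 = 4
Step 5: 25 μL + 475 μL = 500 μL total → factor 500/25 = 20
Dilution factor through solution 5 = 12 × 5 × 6 × 4 × 20 = 28800
[solution 5] = 2.00 M / 28800 = 6.944 × 10^-5 M = 0.0694 mM

0.0694 mM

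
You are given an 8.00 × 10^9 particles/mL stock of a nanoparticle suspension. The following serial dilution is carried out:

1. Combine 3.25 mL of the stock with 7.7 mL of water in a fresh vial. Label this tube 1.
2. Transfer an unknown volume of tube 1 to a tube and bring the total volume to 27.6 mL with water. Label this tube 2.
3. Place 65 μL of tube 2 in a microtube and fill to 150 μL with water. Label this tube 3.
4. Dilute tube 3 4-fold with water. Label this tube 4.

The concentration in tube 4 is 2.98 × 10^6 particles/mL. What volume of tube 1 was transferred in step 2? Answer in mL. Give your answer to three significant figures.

Step 1: 3.25 mL + 7.7 mL = 10.95 mL total → factor 10.95/3.25 = 3.3692
Step 2: v brought to 27.6 mL → factor = 27.6 mL/v
Step 3: 65 μL brought to 150 μL → factor 150/65 = 2.3077
Step 4: 4-fold → factor 4
Product of known-step factors = 31.101
Overall factor = 8.00 × 10^9 particles/mL / (2.98 × 10^6 particles/mL) = 2684.6
Step-2 factor = 2684.6 / 31.101 = 86.319
v = 27.6 mL / 86.319 = 0.320 mL

0.320 mL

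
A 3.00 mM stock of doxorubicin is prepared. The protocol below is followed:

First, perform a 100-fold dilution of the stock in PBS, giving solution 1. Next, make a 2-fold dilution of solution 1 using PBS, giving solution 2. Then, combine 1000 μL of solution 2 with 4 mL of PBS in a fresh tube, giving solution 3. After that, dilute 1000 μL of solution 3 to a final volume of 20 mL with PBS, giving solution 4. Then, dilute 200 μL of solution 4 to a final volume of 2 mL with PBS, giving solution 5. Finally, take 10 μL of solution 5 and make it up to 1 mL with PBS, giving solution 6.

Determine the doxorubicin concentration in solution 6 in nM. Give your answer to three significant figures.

0.150 nM

Step 1: 100-fold → factor 100
Step 2: 2-fold → factor 2
Step 3: 1000 μL + 4 mL = 5000 μL total → factor 5000/1000 = 5
Step 4: 1000 μL brought to 20 mL → factor 20000/1000 = 20
Step 5: 200 μL brought to 2 mL → factor 2000/200 = 10
Step 6: 10 μL brought to 1 mL → factor 1000/10 = 100
Overall dilution factor = 100 × 2 × 5 × 20 × 10 × 100 = 2 × 10^7
Final = 3.00 mM / 2 × 10^7 = 1.500 × 10^-7 mM = 0.150 nM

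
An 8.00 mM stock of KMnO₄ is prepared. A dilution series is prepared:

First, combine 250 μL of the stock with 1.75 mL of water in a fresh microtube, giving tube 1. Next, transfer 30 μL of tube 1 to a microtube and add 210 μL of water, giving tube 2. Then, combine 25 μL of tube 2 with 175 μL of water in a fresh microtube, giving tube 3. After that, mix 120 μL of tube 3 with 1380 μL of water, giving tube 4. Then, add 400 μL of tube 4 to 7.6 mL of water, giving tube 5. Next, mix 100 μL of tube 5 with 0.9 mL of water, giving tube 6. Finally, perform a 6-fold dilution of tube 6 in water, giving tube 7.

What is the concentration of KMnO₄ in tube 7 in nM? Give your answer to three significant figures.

1.04 nM

Step 1: 250 μL + 1.75 mL = 2000 μL total → factor 2000/250 = 8
Step 2: 30 μL + 210 μL = 240 μL total → factor 240/30 = 8
Step 3: 25 μL + 175 μL = 200 μL total → factor 200/25 = 8
Step 4: 120 μL + 1380 μL = 1500 μL total → factor 1500/120 = 12.5
Step 5: 400 μL + 7.6 mL = 8000 μL total → factor 8000/400 = 20
Step 6: 100 μL + 0.9 mL = 1000 μL total → factor 1000/100 = 10
Step 7: 6-fold → factor 6
Overall dilution factor = 8 × 8 × 8 × 12.5 × 20 × 10 × 6 = 7.68 × 10^6
Final = 8.00 mM / 7.68 × 10^6 = 1.042 × 10^-6 mM = 1.04 nM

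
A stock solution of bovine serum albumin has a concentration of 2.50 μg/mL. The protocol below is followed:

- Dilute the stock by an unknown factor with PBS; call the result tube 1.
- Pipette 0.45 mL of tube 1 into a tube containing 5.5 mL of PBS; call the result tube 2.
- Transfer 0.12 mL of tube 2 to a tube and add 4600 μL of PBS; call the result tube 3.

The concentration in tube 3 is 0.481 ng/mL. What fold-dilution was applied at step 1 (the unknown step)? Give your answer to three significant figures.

Step 1: unknown factor x
Step 2: 0.45 mL + 5.5 mL = 5.95 mL total → factor 5.95/0.45 = 13.222
Step 3: 0.12 mL + 4600 μL = 4.72 mL total → factor 4.72/0.12 = 39.333
Product of known-step factors = 520.07
Overall factor = 2.50 μg/mL / (0.481 ng/mL) = 5197.5
x = 5197.5 / 520.07 = 9.99

9.99-fold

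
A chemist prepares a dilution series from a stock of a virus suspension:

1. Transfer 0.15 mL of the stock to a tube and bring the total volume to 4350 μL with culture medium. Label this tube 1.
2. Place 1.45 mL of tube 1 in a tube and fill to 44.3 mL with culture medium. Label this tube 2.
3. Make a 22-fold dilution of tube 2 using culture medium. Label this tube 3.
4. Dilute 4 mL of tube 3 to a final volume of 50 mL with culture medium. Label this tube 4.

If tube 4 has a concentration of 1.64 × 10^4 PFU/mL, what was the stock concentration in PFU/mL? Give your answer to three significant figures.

4.00 × 10^9 PFU/mL

Step 1: 0.15 mL brought to 4350 μL → factor 4.35/0.15 = 29
Step 2: 1.45 mL brought to 44.3 mL → factor 44.3/1.45 = 30.552
Step 3: 22-fold → factor 22
Step 4: 4 mL brought to 50 mL → factor 50/4 = 12.5
Overall dilution factor = 29 × 30.552 × 22 × 12.5 = 2.4365 × 10^5
Stock = 1.64 × 10^4 PFU/mL × 2.4365 × 10^5 = 4.00 × 10^9 PFU/mL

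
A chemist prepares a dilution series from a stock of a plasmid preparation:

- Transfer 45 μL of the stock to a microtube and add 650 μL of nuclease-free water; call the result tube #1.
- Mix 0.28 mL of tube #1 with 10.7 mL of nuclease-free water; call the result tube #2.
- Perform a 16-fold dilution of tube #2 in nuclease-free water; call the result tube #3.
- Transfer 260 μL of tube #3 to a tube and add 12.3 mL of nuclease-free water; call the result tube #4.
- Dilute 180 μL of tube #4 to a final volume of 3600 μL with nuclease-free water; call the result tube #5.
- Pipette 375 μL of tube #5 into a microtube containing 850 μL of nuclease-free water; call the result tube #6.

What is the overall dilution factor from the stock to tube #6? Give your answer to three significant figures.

3.06 × 10^7

Step 1: 45 μL + 650 μL = 695 μL total → factor 695/45 = 15.444
Step 2: 0.28 mL + 10.7 mL = 10.98 mL total → factor 10.98/0.28 = 39.214
Step 3: 16-fold → factor 16
Step 4: 260 μL + 12.3 mL = 12560 μL total → factor 12560/260 = 48.308
Step 5: 180 μL brought to 3600 μL → factor 3600/180 = 20
Step 6: 375 μL + 850 μL = 1225 μL total → factor 1225/375 = 3.2667
Overall dilution factor = 15.444 × 39.214 × 16 × 48.308 × 20 × 3.2667 = 3.0584 × 10^7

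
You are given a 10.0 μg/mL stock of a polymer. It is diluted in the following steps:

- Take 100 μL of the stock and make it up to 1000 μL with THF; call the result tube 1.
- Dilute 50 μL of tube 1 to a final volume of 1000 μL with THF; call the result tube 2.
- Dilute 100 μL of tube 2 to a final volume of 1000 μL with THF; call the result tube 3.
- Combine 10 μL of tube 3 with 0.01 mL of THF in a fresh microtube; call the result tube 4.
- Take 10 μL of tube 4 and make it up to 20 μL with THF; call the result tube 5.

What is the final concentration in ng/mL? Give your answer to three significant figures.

1.25 ng/mL

Step 1: 100 μL brought to 1000 μL → factor 1000/100 = 10
Step 2: 50 μL brought to 1000 μL → factor 1000/50 = 20
Step 3: 100 μL brought to 1000 μL → factor 1000/100 = 10
Step 4: 10 μL + 0.01 mL = 20 μL total → factor 20/10 = 2
Step 5: 10 μL brought to 20 μL → factor 20/10 = 2
Overall dilution factor = 10 × 20 × 10 × 2 × 2 = 8000
Final = 10.0 μg/mL / 8000 = 0.001250 μg/mL = 1.25 ng/mL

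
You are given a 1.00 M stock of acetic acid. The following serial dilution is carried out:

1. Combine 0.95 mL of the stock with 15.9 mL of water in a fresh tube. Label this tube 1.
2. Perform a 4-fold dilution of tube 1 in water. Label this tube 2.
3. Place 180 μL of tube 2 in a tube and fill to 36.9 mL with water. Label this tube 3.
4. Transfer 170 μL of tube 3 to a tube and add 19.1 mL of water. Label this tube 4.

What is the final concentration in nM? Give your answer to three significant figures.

607 nM

Step 1: 0.95 mL + 15.9 mL = 16.85 mL total → factor 16.85/0.95 = 17.737
Step 2: 4-fold → factor 4
Step 3: 180 μL brought to 36.9 mL → factor 36900/180 = 205
Step 4: 170 μL + 19.1 mL = 19270 μL total → factor 19270/170 = 113.35
Overall dilution factor = 17.737 × 4 × 205 × 113.35 = 1.6486 × 10^6
Final = 1.00 M / 1.6486 × 10^6 = 6.066 × 10^-7 M = 607 nM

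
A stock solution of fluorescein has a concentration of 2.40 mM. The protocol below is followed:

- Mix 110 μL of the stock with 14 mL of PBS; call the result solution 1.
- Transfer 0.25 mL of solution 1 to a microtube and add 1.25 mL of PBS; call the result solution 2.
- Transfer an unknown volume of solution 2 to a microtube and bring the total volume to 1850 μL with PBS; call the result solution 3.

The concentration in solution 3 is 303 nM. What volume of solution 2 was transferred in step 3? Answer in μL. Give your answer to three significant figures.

Step 1: 110 μL + 14 mL = 14110 μL total → factor 14110/110 = 128.27
Step 2: 0.25 mL + 1.25 mL = 1.5 mL total → factor 1.5/0.25 = 6
Step 3: v brought to 1850 μL → factor = 1850 μL/v
Product of known-step factors = 769.64
Overall factor = 2.40 mM / (303 nM) = 7920.8
Step-3 factor = 7920.8 / 769.64 = 10.292
v = 1850 μL / 10.292 = 180 μL

180 μL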